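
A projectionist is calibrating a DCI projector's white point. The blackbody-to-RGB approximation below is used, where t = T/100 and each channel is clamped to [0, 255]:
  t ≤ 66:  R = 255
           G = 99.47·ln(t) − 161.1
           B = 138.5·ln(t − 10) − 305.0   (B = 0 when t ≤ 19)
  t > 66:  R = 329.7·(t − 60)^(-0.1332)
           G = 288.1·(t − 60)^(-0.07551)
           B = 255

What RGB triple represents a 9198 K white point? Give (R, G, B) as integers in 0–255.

t = 9198/100 = 91.98; the t > 66 branch applies.
R = 329.7·(91.98 − 60)^(-0.1332) = 329.7·31.98^(-0.1332) = 329.7·0.63030 = 207.811.
G = 288.1·(91.98 − 60)^(-0.07551) = 288.1·31.98^(-0.07551) = 288.1·0.76978 = 221.774.
B = 255 by definition for t > 66.
Rounded: (208, 222, 255).

(208, 222, 255)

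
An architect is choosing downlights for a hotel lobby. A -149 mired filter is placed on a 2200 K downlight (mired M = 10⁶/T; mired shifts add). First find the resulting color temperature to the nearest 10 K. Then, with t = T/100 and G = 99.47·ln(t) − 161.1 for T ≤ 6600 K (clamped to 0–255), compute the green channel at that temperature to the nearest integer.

186

M_in = 10⁶/2200 = 454.55; M_out = 454.55 + (-149) = 305.55.
T_out = 10⁶/305.55 = 3272.8 K → 3270 K; t = 32.7.
G = 99.47·ln 32.7 − 161.1 = 99.47·3.4874 − 161.1 = 185.789.
Rounded: 186.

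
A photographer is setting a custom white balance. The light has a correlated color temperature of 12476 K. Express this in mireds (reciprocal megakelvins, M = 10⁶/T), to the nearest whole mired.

M = 10⁶ / 12476 = 80.154 → 80 mireds.

80 mireds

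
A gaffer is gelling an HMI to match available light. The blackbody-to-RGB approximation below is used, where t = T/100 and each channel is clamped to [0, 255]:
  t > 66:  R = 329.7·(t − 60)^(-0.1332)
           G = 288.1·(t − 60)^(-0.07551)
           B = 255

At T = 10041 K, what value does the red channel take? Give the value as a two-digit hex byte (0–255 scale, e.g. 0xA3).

0xC9

t = 10041/100 = 100.41; the t > 66 branch applies.
R = 329.7·(100.41 − 60)^(-0.1332) = 329.7·40.41^(-0.1332) = 329.7·0.61096 = 201.435.
Rounded: 201; in hex, 0xC9.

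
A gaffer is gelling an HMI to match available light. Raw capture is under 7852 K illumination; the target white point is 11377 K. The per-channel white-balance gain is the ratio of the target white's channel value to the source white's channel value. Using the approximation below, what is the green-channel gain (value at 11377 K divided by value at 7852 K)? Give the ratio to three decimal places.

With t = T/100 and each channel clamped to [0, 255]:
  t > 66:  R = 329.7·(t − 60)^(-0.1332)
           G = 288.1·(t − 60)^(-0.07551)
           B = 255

At 7852 K (t = 78.52):
  G = 288.1·(78.52 − 60)^(-0.07551) = 288.1·18.52^(-0.07551) = 288.1·0.80220 = 231.113.
At 11377 K (t = 113.77):
  G = 288.1·(113.77 − 60)^(-0.07551) = 288.1·53.77^(-0.07551) = 288.1·0.74016 = 213.241.
Gain = 213.241 / 231.113 = 0.9227 → 0.923.

0.923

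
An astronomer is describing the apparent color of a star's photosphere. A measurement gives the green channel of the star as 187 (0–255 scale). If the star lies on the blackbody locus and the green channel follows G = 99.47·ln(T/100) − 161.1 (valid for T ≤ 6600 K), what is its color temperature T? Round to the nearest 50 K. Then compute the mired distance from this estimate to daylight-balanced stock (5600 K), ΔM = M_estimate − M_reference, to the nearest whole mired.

+124 mireds

ln t = (187 + 161.1) / 99.47 = 3.4995.
t = e^3.4995 = 33.100.
T = 100·t = 3310 K → 3300 K to the nearest 50 K.
M_estimate = 10⁶/3300 = 303.03; M_reference = 10⁶/5600 = 178.57.
ΔM = 303.03 − 178.57 = 124.46 → +124 mireds.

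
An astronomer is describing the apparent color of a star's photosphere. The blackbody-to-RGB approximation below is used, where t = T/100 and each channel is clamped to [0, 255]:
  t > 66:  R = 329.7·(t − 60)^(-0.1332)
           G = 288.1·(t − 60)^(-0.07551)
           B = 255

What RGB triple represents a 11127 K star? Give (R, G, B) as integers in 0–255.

(195, 214, 255)

t = 11127/100 = 111.27; the t > 66 branch applies.
R = 329.7·(111.27 − 60)^(-0.1332) = 329.7·51.27^(-0.1332) = 329.7·0.59190 = 195.148.
G = 288.1·(111.27 − 60)^(-0.07551) = 288.1·51.27^(-0.07551) = 288.1·0.74283 = 214.009.
B = 255 by definition for t > 66.
Rounded: (195, 214, 255).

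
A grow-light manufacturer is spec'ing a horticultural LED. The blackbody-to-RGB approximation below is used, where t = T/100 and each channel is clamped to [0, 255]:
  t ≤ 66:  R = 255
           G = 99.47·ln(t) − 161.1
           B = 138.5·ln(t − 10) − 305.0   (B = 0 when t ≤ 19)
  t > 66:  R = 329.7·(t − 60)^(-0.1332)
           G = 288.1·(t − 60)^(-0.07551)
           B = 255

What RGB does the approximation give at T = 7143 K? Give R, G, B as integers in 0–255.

R=238, G=240, B=255

t = 7143/100 = 71.43; the t > 66 branch applies.
R = 329.7·(71.43 − 60)^(-0.1332) = 329.7·11.43^(-0.1332) = 329.7·0.72288 = 238.335.
G = 288.1·(71.43 − 60)^(-0.07551) = 288.1·11.43^(-0.07551) = 288.1·0.83197 = 239.690.
B = 255 by definition for t > 66.
Rounded: (238, 240, 255).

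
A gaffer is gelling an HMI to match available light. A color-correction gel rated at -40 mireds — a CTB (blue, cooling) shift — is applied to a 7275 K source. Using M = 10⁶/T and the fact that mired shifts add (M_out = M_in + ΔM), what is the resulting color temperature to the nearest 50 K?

M_in = 10⁶/7275 = 137.46 mireds.
M_out = 137.46 + (-40) = 97.46 mireds.
T_out = 10⁶/97.46 = 10260.9 K → 10250 K.

10250 K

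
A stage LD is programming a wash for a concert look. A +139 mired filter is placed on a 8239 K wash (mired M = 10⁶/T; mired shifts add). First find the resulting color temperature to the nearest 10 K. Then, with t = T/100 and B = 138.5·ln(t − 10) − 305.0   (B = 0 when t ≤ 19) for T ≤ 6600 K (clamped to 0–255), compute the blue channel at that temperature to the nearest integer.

M_in = 10⁶/8239 = 121.37; M_out = 121.37 + (+139) = 260.37.
T_out = 10⁶/260.37 = 3840.6 K → 3840 K; t = 38.4.
B = 138.5·ln(38.4 − 10) − 305.0 = 138.5·ln 28.4 − 305.0 = 138.5·3.3464 − 305.0 = 158.475.
Rounded: 158.

158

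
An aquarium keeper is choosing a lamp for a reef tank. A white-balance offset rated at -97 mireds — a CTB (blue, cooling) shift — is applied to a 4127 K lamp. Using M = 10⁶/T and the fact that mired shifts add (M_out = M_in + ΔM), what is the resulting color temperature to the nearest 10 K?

6880 K

M_in = 10⁶/4127 = 242.31 mireds.
M_out = 242.31 + (-97) = 145.31 mireds.
T_out = 10⁶/145.31 = 6882.0 K → 6880 K.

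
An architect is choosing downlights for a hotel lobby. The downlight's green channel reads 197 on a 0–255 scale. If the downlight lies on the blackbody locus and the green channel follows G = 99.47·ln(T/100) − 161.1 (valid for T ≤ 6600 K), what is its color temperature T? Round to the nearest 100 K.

3700 K

ln t = (197 + 161.1) / 99.47 = 3.6001.
t = e^3.6001 = 36.601.
T = 100·t = 3660 K → 3700 K to the nearest 100 K.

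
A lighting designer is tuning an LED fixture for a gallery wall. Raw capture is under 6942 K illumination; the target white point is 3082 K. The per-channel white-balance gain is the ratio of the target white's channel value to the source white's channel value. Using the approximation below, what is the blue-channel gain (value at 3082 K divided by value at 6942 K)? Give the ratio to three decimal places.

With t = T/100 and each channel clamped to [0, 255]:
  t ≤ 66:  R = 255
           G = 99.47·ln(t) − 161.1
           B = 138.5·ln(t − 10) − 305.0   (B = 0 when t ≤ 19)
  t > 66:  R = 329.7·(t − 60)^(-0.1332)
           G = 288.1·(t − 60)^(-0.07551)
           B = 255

0.453

At 6942 K (t = 69.42):
  B = 255 by definition for t > 66.
At 3082 K (t = 30.82):
  B = 138.5·ln(30.82 − 10) − 305.0 = 138.5·ln 20.82 − 305.0 = 138.5·3.0359 − 305.0 = 115.474.
Gain = 115.474 / 255.000 = 0.4528 → 0.453.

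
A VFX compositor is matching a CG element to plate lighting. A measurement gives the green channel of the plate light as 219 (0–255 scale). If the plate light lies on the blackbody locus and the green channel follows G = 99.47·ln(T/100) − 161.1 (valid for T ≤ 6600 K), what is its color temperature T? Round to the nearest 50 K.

ln t = (219 + 161.1) / 99.47 = 3.8213.
t = e^3.8213 = 45.661.
T = 100·t = 4566 K → 4550 K to the nearest 50 K.

4550 K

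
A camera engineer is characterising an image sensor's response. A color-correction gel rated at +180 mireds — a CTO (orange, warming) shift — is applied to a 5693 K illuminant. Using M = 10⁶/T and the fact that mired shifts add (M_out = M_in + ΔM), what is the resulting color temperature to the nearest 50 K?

M_in = 10⁶/5693 = 175.65 mireds.
M_out = 175.65 + (+180) = 355.65 mireds.
T_out = 10⁶/355.65 = 2811.7 K → 2800 K.

2800 K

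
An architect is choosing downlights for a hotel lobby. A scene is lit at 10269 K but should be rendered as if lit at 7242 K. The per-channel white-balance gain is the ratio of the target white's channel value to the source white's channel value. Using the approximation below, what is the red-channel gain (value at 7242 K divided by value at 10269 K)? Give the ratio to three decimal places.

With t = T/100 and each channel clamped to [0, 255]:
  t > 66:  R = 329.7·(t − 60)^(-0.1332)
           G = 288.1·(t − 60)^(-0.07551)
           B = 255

1.179

At 10269 K (t = 102.69):
  R = 329.7·(102.69 − 60)^(-0.1332) = 329.7·42.69^(-0.1332) = 329.7·0.60651 = 199.968.
At 7242 K (t = 72.42):
  R = 329.7·(72.42 − 60)^(-0.1332) = 329.7·12.42^(-0.1332) = 329.7·0.71493 = 235.712.
Gain = 235.712 / 199.968 = 1.1788 → 1.179.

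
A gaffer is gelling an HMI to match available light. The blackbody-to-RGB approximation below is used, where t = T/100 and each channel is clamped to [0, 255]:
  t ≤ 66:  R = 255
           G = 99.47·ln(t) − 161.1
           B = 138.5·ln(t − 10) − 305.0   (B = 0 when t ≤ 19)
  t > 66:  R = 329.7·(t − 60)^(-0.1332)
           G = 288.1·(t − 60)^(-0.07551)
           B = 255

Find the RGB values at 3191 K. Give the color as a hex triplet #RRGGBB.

t = 3191/100 = 31.91; the t ≤ 66 branch applies.
R = 255 by definition for t ≤ 66.
G = 99.47·ln 31.91 − 161.1 = 99.47·3.4629 − 161.1 = 183.357.
B = 138.5·ln(31.91 − 10) − 305.0 = 138.5·ln 21.91 − 305.0 = 138.5·3.0869 − 305.0 = 122.542.
Rounded: (255, 183, 123).
In hex: #FFB77B.

#FFB77B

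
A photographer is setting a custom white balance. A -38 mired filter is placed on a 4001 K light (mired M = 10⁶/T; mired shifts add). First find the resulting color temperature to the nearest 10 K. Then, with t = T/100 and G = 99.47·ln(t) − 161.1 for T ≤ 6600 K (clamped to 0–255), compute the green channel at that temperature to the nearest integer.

222

M_in = 10⁶/4001 = 249.94; M_out = 249.94 + (-38) = 211.94.
T_out = 10⁶/211.94 = 4718.4 K → 4720 K; t = 47.2.
G = 99.47·ln 47.2 − 161.1 = 99.47·3.8544 − 161.1 = 222.297.
Rounded: 222.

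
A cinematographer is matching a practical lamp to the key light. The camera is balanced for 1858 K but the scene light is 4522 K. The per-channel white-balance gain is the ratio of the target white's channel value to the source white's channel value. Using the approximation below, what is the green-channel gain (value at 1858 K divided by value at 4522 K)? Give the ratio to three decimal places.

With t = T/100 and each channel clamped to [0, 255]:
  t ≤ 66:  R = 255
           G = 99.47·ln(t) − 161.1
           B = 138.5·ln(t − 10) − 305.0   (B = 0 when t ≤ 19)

At 4522 K (t = 45.22):
  G = 99.47·ln 45.22 − 161.1 = 99.47·3.8115 − 161.1 = 218.034.
At 1858 K (t = 18.58):
  G = 99.47·ln 18.58 − 161.1 = 99.47·2.9221 − 161.1 = 129.560.
Gain = 129.560 / 218.034 = 0.5942 → 0.594.

0.594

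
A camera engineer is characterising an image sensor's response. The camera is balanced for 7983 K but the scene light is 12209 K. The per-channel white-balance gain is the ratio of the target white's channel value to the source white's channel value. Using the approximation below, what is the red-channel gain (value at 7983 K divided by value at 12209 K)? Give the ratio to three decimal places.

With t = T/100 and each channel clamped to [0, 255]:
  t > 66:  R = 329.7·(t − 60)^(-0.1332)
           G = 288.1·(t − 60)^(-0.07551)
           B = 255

At 12209 K (t = 122.09):
  R = 329.7·(122.09 − 60)^(-0.1332) = 329.7·62.09^(-0.1332) = 329.7·0.57699 = 190.234.
At 7983 K (t = 79.83):
  R = 329.7·(79.83 − 60)^(-0.1332) = 329.7·19.83^(-0.1332) = 329.7·0.67173 = 221.470.
Gain = 221.470 / 190.234 = 1.1642 → 1.164.

1.164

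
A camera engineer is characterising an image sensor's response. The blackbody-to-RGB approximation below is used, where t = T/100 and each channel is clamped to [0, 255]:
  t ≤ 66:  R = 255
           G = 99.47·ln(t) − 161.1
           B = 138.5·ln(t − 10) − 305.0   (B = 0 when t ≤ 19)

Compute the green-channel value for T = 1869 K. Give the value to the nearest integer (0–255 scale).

t = 1869/100 = 18.69; the t ≤ 66 branch applies.
G = 99.47·ln 18.69 − 161.1 = 99.47·2.9280 − 161.1 = 130.147.
Rounded: 130.

130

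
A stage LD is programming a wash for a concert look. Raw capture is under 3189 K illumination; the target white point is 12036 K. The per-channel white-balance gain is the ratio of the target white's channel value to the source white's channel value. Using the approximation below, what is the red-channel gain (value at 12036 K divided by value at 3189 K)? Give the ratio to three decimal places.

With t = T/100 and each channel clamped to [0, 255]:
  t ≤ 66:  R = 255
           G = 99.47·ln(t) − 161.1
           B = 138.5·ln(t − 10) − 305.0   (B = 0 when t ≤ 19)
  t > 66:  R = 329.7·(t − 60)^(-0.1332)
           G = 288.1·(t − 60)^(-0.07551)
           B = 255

0.749

At 3189 K (t = 31.89):
  R = 255 by definition for t ≤ 66.
At 12036 K (t = 120.36):
  R = 329.7·(120.36 − 60)^(-0.1332) = 329.7·60.36^(-0.1332) = 329.7·0.57917 = 190.952.
Gain = 190.952 / 255.000 = 0.7488 → 0.749.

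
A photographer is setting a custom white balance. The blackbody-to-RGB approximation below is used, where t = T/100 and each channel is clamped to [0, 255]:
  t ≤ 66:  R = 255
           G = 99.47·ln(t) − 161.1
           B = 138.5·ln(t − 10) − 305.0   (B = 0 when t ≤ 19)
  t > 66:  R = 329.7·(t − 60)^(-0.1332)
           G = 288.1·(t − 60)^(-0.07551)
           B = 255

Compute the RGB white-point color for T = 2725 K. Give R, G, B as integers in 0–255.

t = 2725/100 = 27.25; the t ≤ 66 branch applies.
R = 255 by definition for t ≤ 66.
G = 99.47·ln 27.25 − 161.1 = 99.47·3.3051 − 161.1 = 167.654.
B = 138.5·ln(27.25 − 10) − 305.0 = 138.5·ln 17.25 − 305.0 = 138.5·2.8478 − 305.0 = 89.422.
Rounded: (255, 168, 89).

R=255, G=168, B=89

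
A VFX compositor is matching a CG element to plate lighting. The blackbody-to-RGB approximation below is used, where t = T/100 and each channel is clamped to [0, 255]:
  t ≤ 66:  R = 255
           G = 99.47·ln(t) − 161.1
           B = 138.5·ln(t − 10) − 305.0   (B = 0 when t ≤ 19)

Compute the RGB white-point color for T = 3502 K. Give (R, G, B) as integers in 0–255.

(255, 193, 141)

t = 3502/100 = 35.02; the t ≤ 66 branch applies.
R = 255 by definition for t ≤ 66.
G = 99.47·ln 35.02 − 161.1 = 99.47·3.5559 − 161.1 = 192.607.
B = 138.5·ln(35.02 − 10) − 305.0 = 138.5·ln 25.02 − 305.0 = 138.5·3.2197 − 305.0 = 140.925.
Rounded: (255, 193, 141).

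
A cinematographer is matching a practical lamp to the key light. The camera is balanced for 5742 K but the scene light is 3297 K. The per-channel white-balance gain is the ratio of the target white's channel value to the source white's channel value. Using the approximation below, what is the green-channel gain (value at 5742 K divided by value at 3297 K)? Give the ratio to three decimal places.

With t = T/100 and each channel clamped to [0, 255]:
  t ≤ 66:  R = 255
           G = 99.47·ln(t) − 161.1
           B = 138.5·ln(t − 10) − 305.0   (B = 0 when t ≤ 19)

At 3297 K (t = 32.97):
  G = 99.47·ln 32.97 − 161.1 = 99.47·3.4956 − 161.1 = 186.607.
At 5742 K (t = 57.42):
  G = 99.47·ln 57.42 − 161.1 = 99.47·4.0504 − 161.1 = 241.793.
Gain = 241.793 / 186.607 = 1.2957 → 1.296.

1.296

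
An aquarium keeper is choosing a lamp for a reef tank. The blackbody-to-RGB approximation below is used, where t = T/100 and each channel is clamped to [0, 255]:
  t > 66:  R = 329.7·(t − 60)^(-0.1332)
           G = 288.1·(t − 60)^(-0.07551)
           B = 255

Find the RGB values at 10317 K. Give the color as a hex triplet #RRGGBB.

t = 10317/100 = 103.17; the t > 66 branch applies.
R = 329.7·(103.17 − 60)^(-0.1332) = 329.7·43.17^(-0.1332) = 329.7·0.60561 = 199.670.
G = 288.1·(103.17 − 60)^(-0.07551) = 288.1·43.17^(-0.07551) = 288.1·0.75254 = 216.806.
B = 255 by definition for t > 66.
Rounded: (200, 217, 255).
In hex: #C8D9FF.

#C8D9FF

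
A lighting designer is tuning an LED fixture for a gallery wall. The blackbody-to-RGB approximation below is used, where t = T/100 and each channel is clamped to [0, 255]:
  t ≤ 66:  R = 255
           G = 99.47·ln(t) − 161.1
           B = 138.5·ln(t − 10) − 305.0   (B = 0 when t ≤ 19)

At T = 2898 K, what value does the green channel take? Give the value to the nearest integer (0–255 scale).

t = 2898/100 = 28.98; the t ≤ 66 branch applies.
G = 99.47·ln 28.98 − 161.1 = 99.47·3.3666 − 161.1 = 173.776.
Rounded: 174.

174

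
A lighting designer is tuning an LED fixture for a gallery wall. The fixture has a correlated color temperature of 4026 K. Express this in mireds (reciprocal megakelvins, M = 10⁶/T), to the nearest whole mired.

248 mireds

M = 10⁶ / 4026 = 248.385 → 248 mireds.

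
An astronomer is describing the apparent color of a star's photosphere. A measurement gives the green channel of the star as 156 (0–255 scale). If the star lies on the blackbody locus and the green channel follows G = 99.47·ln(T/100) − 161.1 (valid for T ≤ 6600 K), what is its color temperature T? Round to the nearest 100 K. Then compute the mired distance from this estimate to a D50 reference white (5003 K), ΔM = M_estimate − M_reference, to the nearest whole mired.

ln t = (156 + 161.1) / 99.47 = 3.1879.
t = e^3.1879 = 24.237.
T = 100·t = 2424 K → 2400 K to the nearest 100 K.
M_estimate = 10⁶/2400 = 416.67; M_reference = 10⁶/5003 = 199.88.
ΔM = 416.67 − 199.88 = 216.79 → +217 mireds.

+217 mireds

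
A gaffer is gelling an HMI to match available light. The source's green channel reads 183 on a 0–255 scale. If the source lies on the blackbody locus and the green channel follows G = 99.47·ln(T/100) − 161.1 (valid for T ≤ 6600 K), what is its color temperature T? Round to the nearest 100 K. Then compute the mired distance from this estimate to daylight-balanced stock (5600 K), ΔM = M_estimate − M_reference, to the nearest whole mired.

ln t = (183 + 161.1) / 99.47 = 3.4593.
t = e^3.4593 = 31.796.
T = 100·t = 3180 K → 3200 K to the nearest 100 K.
M_estimate = 10⁶/3200 = 312.50; M_reference = 10⁶/5600 = 178.57.
ΔM = 312.50 − 178.57 = 133.93 → +134 mireds.

+134 mireds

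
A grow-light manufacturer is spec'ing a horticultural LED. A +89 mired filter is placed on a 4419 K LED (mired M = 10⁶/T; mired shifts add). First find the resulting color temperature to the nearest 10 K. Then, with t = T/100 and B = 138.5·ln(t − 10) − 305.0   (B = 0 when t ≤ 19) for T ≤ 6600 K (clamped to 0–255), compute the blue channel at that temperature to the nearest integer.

121

M_in = 10⁶/4419 = 226.30; M_out = 226.30 + (+89) = 315.30.
T_out = 10⁶/315.30 = 3171.6 K → 3170 K; t = 31.7.
B = 138.5·ln(31.7 − 10) − 305.0 = 138.5·ln 21.7 − 305.0 = 138.5·3.0773 − 305.0 = 121.208.
Rounded: 121.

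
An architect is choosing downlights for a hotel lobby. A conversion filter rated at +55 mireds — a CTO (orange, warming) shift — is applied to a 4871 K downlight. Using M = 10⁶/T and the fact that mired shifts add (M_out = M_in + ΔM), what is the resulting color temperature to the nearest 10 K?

3840 K

M_in = 10⁶/4871 = 205.30 mireds.
M_out = 205.30 + (+55) = 260.30 mireds.
T_out = 10⁶/260.30 = 3841.8 K → 3840 K.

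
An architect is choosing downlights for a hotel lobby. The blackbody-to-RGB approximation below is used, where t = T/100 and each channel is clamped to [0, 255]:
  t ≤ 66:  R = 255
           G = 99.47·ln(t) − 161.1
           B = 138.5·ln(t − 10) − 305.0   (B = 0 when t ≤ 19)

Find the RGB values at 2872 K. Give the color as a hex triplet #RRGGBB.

#FFAD65

t = 2872/100 = 28.72; the t ≤ 66 branch applies.
R = 255 by definition for t ≤ 66.
G = 99.47·ln 28.72 − 161.1 = 99.47·3.3576 − 161.1 = 172.880.
B = 138.5·ln(28.72 − 10) − 305.0 = 138.5·ln 18.72 − 305.0 = 138.5·2.9296 − 305.0 = 100.749.
Rounded: (255, 173, 101).
In hex: #FFAD65.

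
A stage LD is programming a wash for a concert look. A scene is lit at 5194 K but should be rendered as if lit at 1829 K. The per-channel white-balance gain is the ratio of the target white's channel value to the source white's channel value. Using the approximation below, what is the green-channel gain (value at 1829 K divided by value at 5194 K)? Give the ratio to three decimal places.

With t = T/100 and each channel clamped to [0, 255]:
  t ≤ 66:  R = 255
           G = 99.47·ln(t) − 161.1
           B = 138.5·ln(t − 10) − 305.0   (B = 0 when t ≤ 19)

At 5194 K (t = 51.94):
  G = 99.47·ln 51.94 − 161.1 = 99.47·3.9501 − 161.1 = 231.815.
At 1829 K (t = 18.29):
  G = 99.47·ln 18.29 − 161.1 = 99.47·2.9064 − 161.1 = 127.995.
Gain = 127.995 / 231.815 = 0.5521 → 0.552.

0.552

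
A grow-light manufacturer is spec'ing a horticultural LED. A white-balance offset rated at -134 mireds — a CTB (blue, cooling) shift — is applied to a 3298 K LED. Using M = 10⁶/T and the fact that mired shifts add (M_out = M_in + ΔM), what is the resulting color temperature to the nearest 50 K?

5900 K

M_in = 10⁶/3298 = 303.21 mireds.
M_out = 303.21 + (-134) = 169.21 mireds.
T_out = 10⁶/169.21 = 5909.7 K → 5900 K.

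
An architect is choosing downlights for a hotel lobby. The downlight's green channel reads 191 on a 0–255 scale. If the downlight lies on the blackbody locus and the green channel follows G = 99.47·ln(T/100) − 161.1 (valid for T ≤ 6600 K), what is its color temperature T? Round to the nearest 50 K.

3450 K

ln t = (191 + 161.1) / 99.47 = 3.5398.
t = e^3.5398 = 34.459.
T = 100·t = 3446 K → 3450 K to the nearest 50 K.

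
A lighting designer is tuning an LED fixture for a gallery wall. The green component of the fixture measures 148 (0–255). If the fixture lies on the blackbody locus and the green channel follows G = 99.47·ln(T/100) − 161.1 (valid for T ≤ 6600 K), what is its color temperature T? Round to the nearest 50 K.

ln t = (148 + 161.1) / 99.47 = 3.1075.
t = e^3.1075 = 22.364.
T = 100·t = 2236 K → 2250 K to the nearest 50 K.

2250 K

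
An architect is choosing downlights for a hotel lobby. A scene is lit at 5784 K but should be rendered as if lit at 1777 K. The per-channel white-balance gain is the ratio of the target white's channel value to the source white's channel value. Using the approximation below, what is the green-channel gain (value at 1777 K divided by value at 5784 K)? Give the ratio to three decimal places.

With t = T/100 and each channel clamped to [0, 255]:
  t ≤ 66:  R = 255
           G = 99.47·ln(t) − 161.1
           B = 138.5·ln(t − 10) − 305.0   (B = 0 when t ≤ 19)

At 5784 K (t = 57.84):
  G = 99.47·ln 57.84 − 161.1 = 99.47·4.0577 − 161.1 = 242.517.
At 1777 K (t = 17.77):
  G = 99.47·ln 17.77 − 161.1 = 99.47·2.8775 − 161.1 = 125.126.
Gain = 125.126 / 242.517 = 0.5159 → 0.516.

0.516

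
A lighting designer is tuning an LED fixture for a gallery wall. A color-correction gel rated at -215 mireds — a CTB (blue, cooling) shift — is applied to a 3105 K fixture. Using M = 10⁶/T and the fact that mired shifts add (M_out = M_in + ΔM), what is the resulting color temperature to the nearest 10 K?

M_in = 10⁶/3105 = 322.06 mireds.
M_out = 322.06 + (-215) = 107.06 mireds.
T_out = 10⁶/107.06 = 9340.5 K → 9340 K.

9340 K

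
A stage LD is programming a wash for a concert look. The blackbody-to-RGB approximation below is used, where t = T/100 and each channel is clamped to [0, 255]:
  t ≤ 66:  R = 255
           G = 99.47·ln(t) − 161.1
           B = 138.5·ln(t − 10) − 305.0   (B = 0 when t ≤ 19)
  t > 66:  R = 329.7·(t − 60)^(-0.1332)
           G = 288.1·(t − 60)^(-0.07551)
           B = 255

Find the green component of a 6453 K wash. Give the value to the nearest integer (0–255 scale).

t = 6453/100 = 64.53; the t ≤ 66 branch applies.
G = 99.47·ln 64.53 − 161.1 = 99.47·4.1671 − 161.1 = 253.404.
Rounded: 253.

253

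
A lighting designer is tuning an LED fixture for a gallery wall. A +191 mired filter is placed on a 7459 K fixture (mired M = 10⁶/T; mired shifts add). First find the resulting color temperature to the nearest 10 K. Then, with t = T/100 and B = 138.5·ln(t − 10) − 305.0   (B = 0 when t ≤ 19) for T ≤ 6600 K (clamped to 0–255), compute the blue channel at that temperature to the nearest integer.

115

M_in = 10⁶/7459 = 134.07; M_out = 134.07 + (+191) = 325.07.
T_out = 10⁶/325.07 = 3076.3 K → 3080 K; t = 30.8.
B = 138.5·ln(30.8 − 10) − 305.0 = 138.5·ln 20.8 − 305.0 = 138.5·3.0350 − 305.0 = 115.341.
Rounded: 115.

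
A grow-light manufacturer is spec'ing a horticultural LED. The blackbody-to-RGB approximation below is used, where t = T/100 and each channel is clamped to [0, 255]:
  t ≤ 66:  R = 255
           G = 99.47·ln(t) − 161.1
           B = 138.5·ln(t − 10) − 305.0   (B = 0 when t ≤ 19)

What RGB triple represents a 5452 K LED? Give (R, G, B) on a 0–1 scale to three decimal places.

(1.000, 0.928, 0.866)

t = 5452/100 = 54.52; the t ≤ 66 branch applies.
R = 255 by definition for t ≤ 66.
G = 99.47·ln 54.52 − 161.1 = 99.47·3.9986 − 161.1 = 236.638.
B = 138.5·ln(54.52 − 10) − 305.0 = 138.5·ln 44.52 − 305.0 = 138.5·3.7959 − 305.0 = 220.737.
Dividing each by 255: (1.0000, 0.9280, 0.8656) → (1.000, 0.928, 0.866).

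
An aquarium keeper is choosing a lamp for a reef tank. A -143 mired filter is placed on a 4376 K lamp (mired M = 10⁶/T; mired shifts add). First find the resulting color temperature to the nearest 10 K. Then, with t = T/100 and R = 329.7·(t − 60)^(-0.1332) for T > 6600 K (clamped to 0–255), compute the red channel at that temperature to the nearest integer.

M_in = 10⁶/4376 = 228.52; M_out = 228.52 + (-143) = 85.52.
T_out = 10⁶/85.52 = 11693.3 K → 11690 K; t = 116.9.
R = 329.7·(116.9 − 60)^(-0.1332) = 329.7·56.9^(-0.1332) = 329.7·0.58374 = 192.459.
Rounded: 192.

192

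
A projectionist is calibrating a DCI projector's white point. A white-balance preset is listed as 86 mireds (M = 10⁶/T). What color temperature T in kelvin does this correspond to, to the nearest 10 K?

T = 10⁶ / 86 = 11627.91 K → 11630 K.

11630 K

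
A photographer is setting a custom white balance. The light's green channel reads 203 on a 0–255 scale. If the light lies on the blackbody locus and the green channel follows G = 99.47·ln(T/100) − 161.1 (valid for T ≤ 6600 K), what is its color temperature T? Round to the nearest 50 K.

ln t = (203 + 161.1) / 99.47 = 3.6604.
t = e^3.6604 = 38.877.
T = 100·t = 3888 K → 3900 K to the nearest 50 K.

3900 K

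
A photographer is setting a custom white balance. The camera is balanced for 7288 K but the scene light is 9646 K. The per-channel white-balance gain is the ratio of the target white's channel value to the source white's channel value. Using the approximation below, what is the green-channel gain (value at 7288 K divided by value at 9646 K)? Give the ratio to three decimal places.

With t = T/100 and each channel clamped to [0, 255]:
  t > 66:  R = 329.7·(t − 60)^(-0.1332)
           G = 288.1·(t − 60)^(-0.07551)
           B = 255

1.082

At 9646 K (t = 96.46):
  G = 288.1·(96.46 − 60)^(-0.07551) = 288.1·36.46^(-0.07551) = 288.1·0.76220 = 219.589.
At 7288 K (t = 72.88):
  G = 288.1·(72.88 − 60)^(-0.07551) = 288.1·12.88^(-0.07551) = 288.1·0.82450 = 237.538.
Gain = 237.538 / 219.589 = 1.0817 → 1.082.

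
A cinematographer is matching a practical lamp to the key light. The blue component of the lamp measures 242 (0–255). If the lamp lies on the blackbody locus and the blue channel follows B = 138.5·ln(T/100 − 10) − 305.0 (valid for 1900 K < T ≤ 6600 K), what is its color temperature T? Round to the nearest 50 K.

6200 K

ln(t − 10) = (242 + 305.0) / 138.5 = 3.9495.
t − 10 = e^3.9495 = 51.907, so t = 61.907.
T = 100·t = 6191 K → 6200 K to the nearest 50 K.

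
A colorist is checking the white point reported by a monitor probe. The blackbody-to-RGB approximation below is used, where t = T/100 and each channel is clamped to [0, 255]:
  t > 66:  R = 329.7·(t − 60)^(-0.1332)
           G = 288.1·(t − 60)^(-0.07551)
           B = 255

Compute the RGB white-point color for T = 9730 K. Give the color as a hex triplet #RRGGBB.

#CCDBFF

t = 9730/100 = 97.3; the t > 66 branch applies.
R = 329.7·(97.3 − 60)^(-0.1332) = 329.7·37.3^(-0.1332) = 329.7·0.61752 = 203.595.
G = 288.1·(97.3 − 60)^(-0.07551) = 288.1·37.3^(-0.07551) = 288.1·0.76089 = 219.212.
B = 255 by definition for t > 66.
Rounded: (204, 219, 255).
In hex: #CCDBFF.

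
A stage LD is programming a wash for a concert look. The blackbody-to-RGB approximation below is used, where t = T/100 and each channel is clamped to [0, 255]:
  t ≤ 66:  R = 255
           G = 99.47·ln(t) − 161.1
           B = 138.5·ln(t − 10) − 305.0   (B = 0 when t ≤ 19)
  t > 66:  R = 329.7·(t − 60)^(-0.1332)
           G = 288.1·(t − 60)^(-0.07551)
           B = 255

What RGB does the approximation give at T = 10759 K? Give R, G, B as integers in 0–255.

R=197, G=215, B=255

t = 10759/100 = 107.59; the t > 66 branch applies.
R = 329.7·(107.59 − 60)^(-0.1332) = 329.7·47.59^(-0.1332) = 329.7·0.59780 = 197.094.
G = 288.1·(107.59 − 60)^(-0.07551) = 288.1·47.59^(-0.07551) = 288.1·0.74702 = 215.216.
B = 255 by definition for t > 66.
Rounded: (197, 215, 255).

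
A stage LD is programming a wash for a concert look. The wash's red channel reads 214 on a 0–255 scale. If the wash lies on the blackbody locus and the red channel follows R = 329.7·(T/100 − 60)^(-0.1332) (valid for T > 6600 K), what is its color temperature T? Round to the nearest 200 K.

(t − 60)^(-0.1332) = 214/329.7 = 0.64907.
t − 60 = 0.64907^(1/-0.1332) = 0.64907^(-7.508) = 25.657, so t = 85.657.
T = 100·t = 8566 K → 8600 K to the nearest 200 K.

8600 K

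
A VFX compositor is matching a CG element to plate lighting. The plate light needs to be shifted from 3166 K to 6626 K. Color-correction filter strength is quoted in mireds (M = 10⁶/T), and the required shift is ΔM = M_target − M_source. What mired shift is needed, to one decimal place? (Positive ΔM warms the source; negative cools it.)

-164.9 mireds

M_source = 10⁶/3166 = 315.856; M_target = 10⁶/6626 = 150.921.
ΔM = 150.921 − 315.856 = -164.935 → -164.9 mireds, a cooling shift.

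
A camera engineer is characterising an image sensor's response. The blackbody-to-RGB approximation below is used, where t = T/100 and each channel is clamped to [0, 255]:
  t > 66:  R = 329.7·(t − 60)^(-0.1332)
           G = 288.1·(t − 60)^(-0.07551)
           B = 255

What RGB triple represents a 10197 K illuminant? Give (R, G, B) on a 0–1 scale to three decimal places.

t = 10197/100 = 101.97; the t > 66 branch applies.
R = 329.7·(101.97 − 60)^(-0.1332) = 329.7·41.97^(-0.1332) = 329.7·0.60789 = 200.421.
G = 288.1·(101.97 − 60)^(-0.07551) = 288.1·41.97^(-0.07551) = 288.1·0.75414 = 217.268.
B = 255 by definition for t > 66.
Dividing each by 255: (0.7860, 0.8520, 1.0000) → (0.786, 0.852, 1.000).

(0.786, 0.852, 1.000)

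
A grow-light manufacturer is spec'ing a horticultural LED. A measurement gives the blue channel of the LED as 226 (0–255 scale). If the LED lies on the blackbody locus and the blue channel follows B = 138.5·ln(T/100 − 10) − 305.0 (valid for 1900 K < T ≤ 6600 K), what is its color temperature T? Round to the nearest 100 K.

5600 K

ln(t − 10) = (226 + 305.0) / 138.5 = 3.8339.
t − 10 = e^3.8339 = 46.244, so t = 56.244.
T = 100·t = 5624 K → 5600 K to the nearest 100 K.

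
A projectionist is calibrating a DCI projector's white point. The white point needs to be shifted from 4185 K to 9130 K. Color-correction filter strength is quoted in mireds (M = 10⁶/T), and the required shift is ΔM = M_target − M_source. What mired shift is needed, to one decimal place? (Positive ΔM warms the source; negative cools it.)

-129.4 mireds

M_source = 10⁶/4185 = 238.949; M_target = 10⁶/9130 = 109.529.
ΔM = 109.529 − 238.949 = -129.420 → -129.4 mireds, a cooling shift.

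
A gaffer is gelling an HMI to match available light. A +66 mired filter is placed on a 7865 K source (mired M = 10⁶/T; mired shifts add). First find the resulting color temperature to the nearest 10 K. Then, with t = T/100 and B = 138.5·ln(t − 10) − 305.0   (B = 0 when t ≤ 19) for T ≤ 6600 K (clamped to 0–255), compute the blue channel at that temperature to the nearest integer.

212

M_in = 10⁶/7865 = 127.15; M_out = 127.15 + (+66) = 193.15.
T_out = 10⁶/193.15 = 5177.4 K → 5180 K; t = 51.8.
B = 138.5·ln(51.8 − 10) − 305.0 = 138.5·ln 41.8 − 305.0 = 138.5·3.7329 − 305.0 = 212.006.
Rounded: 212.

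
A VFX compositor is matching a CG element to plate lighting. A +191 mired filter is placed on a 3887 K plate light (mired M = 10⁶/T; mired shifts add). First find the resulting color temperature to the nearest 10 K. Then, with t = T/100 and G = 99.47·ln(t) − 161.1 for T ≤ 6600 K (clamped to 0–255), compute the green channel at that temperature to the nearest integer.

148

M_in = 10⁶/3887 = 257.27; M_out = 257.27 + (+191) = 448.27.
T_out = 10⁶/448.27 = 2230.8 K → 2230 K; t = 22.3.
G = 99.47·ln 22.3 − 161.1 = 99.47·3.1046 − 161.1 = 147.713.
Rounded: 148.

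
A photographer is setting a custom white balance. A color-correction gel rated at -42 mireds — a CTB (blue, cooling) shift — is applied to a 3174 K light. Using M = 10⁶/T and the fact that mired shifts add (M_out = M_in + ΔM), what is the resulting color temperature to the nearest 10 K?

M_in = 10⁶/3174 = 315.06 mireds.
M_out = 315.06 + (-42) = 273.06 mireds.
T_out = 10⁶/273.06 = 3662.2 K → 3660 K.

3660 K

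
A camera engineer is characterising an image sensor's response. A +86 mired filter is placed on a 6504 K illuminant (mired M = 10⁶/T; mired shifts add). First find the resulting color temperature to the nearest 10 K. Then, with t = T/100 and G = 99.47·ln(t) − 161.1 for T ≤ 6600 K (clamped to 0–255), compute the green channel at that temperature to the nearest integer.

M_in = 10⁶/6504 = 153.75; M_out = 153.75 + (+86) = 239.75.
T_out = 10⁶/239.75 = 4171.0 K → 4170 K; t = 41.7.
G = 99.47·ln 41.7 − 161.1 = 99.47·3.7305 − 161.1 = 209.973.
Rounded: 210.

210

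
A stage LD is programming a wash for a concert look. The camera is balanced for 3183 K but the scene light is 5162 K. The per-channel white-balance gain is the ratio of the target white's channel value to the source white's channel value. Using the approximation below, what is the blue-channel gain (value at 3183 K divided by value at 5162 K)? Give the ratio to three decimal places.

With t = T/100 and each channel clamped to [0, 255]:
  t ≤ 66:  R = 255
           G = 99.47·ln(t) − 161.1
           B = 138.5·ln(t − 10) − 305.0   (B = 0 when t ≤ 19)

0.577

At 5162 K (t = 51.62):
  B = 138.5·ln(51.62 − 10) − 305.0 = 138.5·ln 41.62 − 305.0 = 138.5·3.7286 − 305.0 = 211.408.
At 3183 K (t = 31.83):
  B = 138.5·ln(31.83 − 10) − 305.0 = 138.5·ln 21.83 − 305.0 = 138.5·3.0833 − 305.0 = 122.035.
Gain = 122.035 / 211.408 = 0.5772 → 0.577.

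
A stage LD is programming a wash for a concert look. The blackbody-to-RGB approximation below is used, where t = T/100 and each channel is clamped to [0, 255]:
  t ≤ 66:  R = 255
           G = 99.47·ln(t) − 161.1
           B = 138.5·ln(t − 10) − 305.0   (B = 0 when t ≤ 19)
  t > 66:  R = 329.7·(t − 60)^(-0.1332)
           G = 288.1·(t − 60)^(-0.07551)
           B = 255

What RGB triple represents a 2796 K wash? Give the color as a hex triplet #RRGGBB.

#FFAA5F

t = 2796/100 = 27.96; the t ≤ 66 branch applies.
R = 255 by definition for t ≤ 66.
G = 99.47·ln 27.96 − 161.1 = 99.47·3.3308 − 161.1 = 170.212.
B = 138.5·ln(27.96 − 10) − 305.0 = 138.5·ln 17.96 − 305.0 = 138.5·2.8881 − 305.0 = 95.008.
Rounded: (255, 170, 95).
In hex: #FFAA5F.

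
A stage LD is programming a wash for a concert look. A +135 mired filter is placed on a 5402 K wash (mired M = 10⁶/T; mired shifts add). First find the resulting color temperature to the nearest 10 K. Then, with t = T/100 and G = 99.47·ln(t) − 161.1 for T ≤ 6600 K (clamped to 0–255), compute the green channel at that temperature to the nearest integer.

M_in = 10⁶/5402 = 185.12; M_out = 185.12 + (+135) = 320.12.
T_out = 10⁶/320.12 = 3123.9 K → 3120 K; t = 31.2.
G = 99.47·ln 31.2 − 161.1 = 99.47·3.4404 − 161.1 = 181.118.
Rounded: 181.

181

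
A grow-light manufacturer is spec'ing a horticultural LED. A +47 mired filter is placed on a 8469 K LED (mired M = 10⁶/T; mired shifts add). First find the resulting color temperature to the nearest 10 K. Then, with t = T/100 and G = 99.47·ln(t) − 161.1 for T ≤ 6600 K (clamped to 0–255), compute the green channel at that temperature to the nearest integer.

M_in = 10⁶/8469 = 118.08; M_out = 118.08 + (+47) = 165.08.
T_out = 10⁶/165.08 = 6057.8 K → 6060 K; t = 60.6.
G = 99.47·ln 60.6 − 161.1 = 99.47·4.1043 − 161.1 = 247.154.
Rounded: 247.

247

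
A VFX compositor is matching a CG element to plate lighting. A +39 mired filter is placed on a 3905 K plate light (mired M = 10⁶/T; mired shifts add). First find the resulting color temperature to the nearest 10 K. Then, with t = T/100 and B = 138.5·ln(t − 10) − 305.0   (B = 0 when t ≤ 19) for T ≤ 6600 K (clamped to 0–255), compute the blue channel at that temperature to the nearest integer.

135

M_in = 10⁶/3905 = 256.08; M_out = 256.08 + (+39) = 295.08.
T_out = 10⁶/295.08 = 3388.9 K → 3390 K; t = 33.9.
B = 138.5·ln(33.9 − 10) − 305.0 = 138.5·ln 23.9 − 305.0 = 138.5·3.1739 − 305.0 = 134.582.
Rounded: 135.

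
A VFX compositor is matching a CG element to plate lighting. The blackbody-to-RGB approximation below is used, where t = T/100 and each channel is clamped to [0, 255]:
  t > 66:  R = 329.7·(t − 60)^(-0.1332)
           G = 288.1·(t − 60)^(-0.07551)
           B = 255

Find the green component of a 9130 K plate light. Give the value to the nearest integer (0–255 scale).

222

t = 9130/100 = 91.3; the t > 66 branch applies.
G = 288.1·(91.3 − 60)^(-0.07551) = 288.1·31.3^(-0.07551) = 288.1·0.77103 = 222.134.
Rounded: 222.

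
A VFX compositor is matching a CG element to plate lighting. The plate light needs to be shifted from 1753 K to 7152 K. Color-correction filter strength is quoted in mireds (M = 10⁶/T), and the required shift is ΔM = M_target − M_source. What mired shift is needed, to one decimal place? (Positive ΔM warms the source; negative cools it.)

M_source = 10⁶/1753 = 570.451; M_target = 10⁶/7152 = 139.821.
ΔM = 139.821 − 570.451 = -430.630 → -430.6 mireds, a cooling shift.

-430.6 mireds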